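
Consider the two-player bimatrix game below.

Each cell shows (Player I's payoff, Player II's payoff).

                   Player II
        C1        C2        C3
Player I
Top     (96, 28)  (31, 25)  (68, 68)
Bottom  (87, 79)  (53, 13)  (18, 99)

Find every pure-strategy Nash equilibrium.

Pure NE: (Top, C3)

(Top, C1): Player II can switch to C3 (28 → 68). Not NE.
(Top, C2): Player I can switch to Bottom (31 → 53). Not NE.
(Top, C3): Player I gets 68, best alternative 18; Player II gets 68, best alternative 28. No profitable deviation — NE.
(Bottom, C1): Player I can switch to Top (87 → 96). Not NE.
(Bottom, C2): Player II can switch to C1 (13 → 79). Not NE.
(Bottom, C3): Player I can switch to Top (18 → 68). Not NE.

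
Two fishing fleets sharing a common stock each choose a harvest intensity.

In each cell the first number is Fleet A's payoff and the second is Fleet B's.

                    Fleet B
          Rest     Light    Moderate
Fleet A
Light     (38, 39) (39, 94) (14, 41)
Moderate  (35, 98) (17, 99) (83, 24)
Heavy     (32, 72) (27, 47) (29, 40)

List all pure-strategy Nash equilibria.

(Light, Light)

(Light, Rest): Fleet B can switch to Light (39 → 94). Not NE.
(Light, Light): Fleet A gets 39, best alternative 27; Fleet B gets 94, best alternative 41. No profitable deviation — NE.
(Light, Moderate): Fleet A can switch to Moderate (14 → 83). Not NE.
(Moderate, Rest): Fleet A can switch to Light (35 → 38). Not NE.
(Moderate, Light): Fleet A can switch to Light (17 → 39). Not NE.
(Moderate, Moderate): Fleet B can switch to Rest (24 → 98). Not NE.
(Heavy, Rest): Fleet A can switch to Light (32 → 38). Not NE.
(Heavy, Light): Fleet A can switch to Light (27 → 39). Not NE.
(Heavy, Moderate): Fleet A can switch to Moderate (29 → 83). Not NE.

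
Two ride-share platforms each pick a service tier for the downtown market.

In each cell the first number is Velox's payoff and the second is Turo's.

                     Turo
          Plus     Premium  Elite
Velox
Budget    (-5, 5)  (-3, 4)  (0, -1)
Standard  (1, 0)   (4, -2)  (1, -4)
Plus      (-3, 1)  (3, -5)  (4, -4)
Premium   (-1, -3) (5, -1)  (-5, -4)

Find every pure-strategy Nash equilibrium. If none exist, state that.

(Budget, Plus): Velox can switch to Standard (-5 → 1). Not NE.
(Budget, Premium): Velox can switch to Standard (-3 → 4). Not NE.
(Budget, Elite): Velox can switch to Standard (0 → 1). Not NE.
(Standard, Plus): Velox gets 1, best alternative -1; Turo gets 0, best alternative -2. No profitable deviation — NE.
(Standard, Premium): Velox can switch to Premium (4 → 5). Not NE.
(Standard, Elite): Velox can switch to Plus (1 → 4). Not NE.
(Plus, Plus): Velox can switch to Standard (-3 → 1). Not NE.
(Plus, Premium): Velox can switch to Standard (3 → 4). Not NE.
(Plus, Elite): Turo can switch to Plus (-4 → 1). Not NE.
(Premium, Plus): Velox can switch to Standard (-1 → 1). Not NE.
(Premium, Premium): Velox gets 5, best alternative 4; Turo gets -1, best alternative -3. No profitable deviation — NE.
(Premium, Elite): Velox can switch to Budget (-5 → 0). Not NE.

Pure-strategy Nash equilibria: (Standard, Plus), (Premium, Premium)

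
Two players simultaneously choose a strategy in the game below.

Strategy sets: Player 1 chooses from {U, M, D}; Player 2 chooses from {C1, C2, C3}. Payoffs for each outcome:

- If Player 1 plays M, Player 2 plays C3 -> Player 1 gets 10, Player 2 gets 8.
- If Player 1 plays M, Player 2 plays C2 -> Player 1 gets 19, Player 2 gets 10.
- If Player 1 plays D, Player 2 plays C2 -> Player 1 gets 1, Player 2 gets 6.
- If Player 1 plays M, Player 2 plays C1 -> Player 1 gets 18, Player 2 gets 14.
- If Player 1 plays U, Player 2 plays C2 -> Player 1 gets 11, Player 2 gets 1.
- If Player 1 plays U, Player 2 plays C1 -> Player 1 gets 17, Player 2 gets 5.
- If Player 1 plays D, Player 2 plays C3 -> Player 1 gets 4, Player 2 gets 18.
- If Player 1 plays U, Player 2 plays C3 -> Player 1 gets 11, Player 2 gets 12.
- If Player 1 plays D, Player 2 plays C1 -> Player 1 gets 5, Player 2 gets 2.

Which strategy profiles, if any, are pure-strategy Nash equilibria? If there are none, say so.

Player 1 against C1: payoffs 17, 18, 5 → best response M.
Player 1 against C2: payoffs 11, 19, 1 → best response M.
Player 1 against C3: payoffs 11, 10, 4 → best response U.
Player 2 against U: payoffs 5, 1, 12 → best response C3.
Player 2 against M: payoffs 14, 10, 8 → best response C1.
Player 2 against D: payoffs 2, 6, 18 → best response C3.
Mutual best responses: (U, C3); (M, C1).

Pure-strategy Nash equilibria: (U, C3) and (M, C1)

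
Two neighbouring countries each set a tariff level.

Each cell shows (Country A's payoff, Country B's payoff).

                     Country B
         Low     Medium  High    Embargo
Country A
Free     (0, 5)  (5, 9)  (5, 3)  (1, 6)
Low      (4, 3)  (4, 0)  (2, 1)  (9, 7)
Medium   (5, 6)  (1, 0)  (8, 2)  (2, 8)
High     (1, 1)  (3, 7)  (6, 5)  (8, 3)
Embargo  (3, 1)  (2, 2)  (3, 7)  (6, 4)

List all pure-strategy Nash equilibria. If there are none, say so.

(Free, Medium) and (Low, Embargo)

For each strategy profile, look for a profitable unilateral deviation.
(Free, Low): Country A can switch to Low (0 → 4). Not NE.
(Free, Medium): Country A gets 5, best alternative 4; Country B gets 9, best alternative 6. No profitable deviation — NE.
(Free, High): Country A can switch to Medium (5 → 8). Not NE.
(Free, Embargo): Country A can switch to Low (1 → 9). Not NE.
(Low, Low): Country A can switch to Medium (4 → 5). Not NE.
(Low, Medium): Country A can switch to Free (4 → 5). Not NE.
(Low, High): Country A can switch to Free (2 → 5). Not NE.
(Low, Embargo): Country A gets 9, best alternative 8; Country B gets 7, best alternative 3. No profitable deviation — NE.
(Medium, Low): Country B can switch to Embargo (6 → 8). Not NE.
(Medium, Medium): Country A can switch to Free (1 → 5). Not NE.
(The remaining 10 profiles each have a profitable deviation by the same check.)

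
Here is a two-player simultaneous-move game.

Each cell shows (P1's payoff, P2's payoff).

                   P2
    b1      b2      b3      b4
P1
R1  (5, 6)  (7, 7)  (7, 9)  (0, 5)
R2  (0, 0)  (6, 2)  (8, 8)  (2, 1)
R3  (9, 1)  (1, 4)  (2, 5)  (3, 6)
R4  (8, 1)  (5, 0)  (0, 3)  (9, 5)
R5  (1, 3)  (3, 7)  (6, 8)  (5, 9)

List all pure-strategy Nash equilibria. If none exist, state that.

Pure-strategy Nash equilibria: (R2, b3) and (R4, b4)

For each player, find the best response to each opponent profile; mutual best responses are the pure NE.
P1 against b1: payoffs 5, 0, 9, 8, 1 → best response R3.
P1 against b2: payoffs 7, 6, 1, 5, 3 → best response R1.
P1 against b3: payoffs 7, 8, 2, 0, 6 → best response R2.
P1 against b4: payoffs 0, 2, 3, 9, 5 → best response R4.
P2 against R1: payoffs 6, 7, 9, 5 → best response b3.
P2 against R2: payoffs 0, 2, 8, 1 → best response b3.
P2 against R3: payoffs 1, 4, 5, 6 → best response b4.
P2 against R4: payoffs 1, 0, 3, 5 → best response b4.
P2 against R5: payoffs 3, 7, 8, 9 → best response b4.
Mutual best responses: (R2, b3); (R4, b4).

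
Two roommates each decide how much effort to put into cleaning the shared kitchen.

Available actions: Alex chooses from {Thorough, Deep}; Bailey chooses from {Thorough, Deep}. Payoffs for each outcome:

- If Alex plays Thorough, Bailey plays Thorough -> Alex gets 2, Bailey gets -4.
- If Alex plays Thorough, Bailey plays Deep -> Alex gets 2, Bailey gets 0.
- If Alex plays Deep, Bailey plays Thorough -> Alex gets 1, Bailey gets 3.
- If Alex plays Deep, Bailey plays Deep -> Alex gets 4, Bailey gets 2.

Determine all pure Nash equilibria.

none

(Thorough, Thorough): Bailey can switch to Deep (-4 → 0). Not NE.
(Thorough, Deep): Alex can switch to Deep (2 → 4). Not NE.
(Deep, Thorough): Alex can switch to Thorough (1 → 2). Not NE.
(Deep, Deep): Bailey can switch to Thorough (2 → 3). Not NE.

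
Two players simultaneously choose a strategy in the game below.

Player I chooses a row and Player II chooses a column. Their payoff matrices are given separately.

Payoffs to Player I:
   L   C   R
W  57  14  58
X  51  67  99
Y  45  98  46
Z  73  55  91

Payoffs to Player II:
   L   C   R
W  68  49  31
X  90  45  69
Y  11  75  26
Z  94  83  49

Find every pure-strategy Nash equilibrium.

Pure-strategy Nash equilibria: (Y, C); (Z, L)

For each strategy profile, look for a profitable unilateral deviation.
(W, L): Player I can switch to Z (57 → 73). Not NE.
(W, C): Player I can switch to X (14 → 67). Not NE.
(W, R): Player I can switch to X (58 → 99). Not NE.
(X, L): Player I can switch to W (51 → 57). Not NE.
(X, C): Player I can switch to Y (67 → 98). Not NE.
(X, R): Player II can switch to L (69 → 90). Not NE.
(Y, L): Player I can switch to W (45 → 57). Not NE.
(Y, C): Player I gets 98, best alternative 67; Player II gets 75, best alternative 26. No profitable deviation — NE.
(Y, R): Player I can switch to W (46 → 58). Not NE.
(Z, L): Player I gets 73, best alternative 57; Player II gets 94, best alternative 83. No profitable deviation — NE.
(The remaining 2 profiles each have a profitable deviation by the same check.)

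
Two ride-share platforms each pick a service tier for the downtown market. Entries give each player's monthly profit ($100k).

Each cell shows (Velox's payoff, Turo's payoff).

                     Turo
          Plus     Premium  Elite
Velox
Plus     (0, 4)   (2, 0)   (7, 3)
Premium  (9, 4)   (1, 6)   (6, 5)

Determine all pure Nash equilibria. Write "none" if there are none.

There is no pure-strategy Nash equilibrium.

(Plus, Plus): Velox can switch to Premium (0 → 9). Not NE.
(Plus, Premium): Turo can switch to Plus (0 → 4). Not NE.
(Plus, Elite): Turo can switch to Plus (3 → 4). Not NE.
(Premium, Plus): Turo can switch to Premium (4 → 6). Not NE.
(Premium, Premium): Velox can switch to Plus (1 → 2). Not NE.
(Premium, Elite): Velox can switch to Plus (6 → 7). Not NE.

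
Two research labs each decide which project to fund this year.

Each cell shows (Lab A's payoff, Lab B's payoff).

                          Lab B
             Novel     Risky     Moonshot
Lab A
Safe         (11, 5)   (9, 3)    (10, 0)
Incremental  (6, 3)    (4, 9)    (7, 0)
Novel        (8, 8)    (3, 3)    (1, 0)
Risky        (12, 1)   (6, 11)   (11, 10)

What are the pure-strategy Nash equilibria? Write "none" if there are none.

(Safe, Novel): Lab A can switch to Risky (11 → 12). Not NE.
(Safe, Risky): Lab B can switch to Novel (3 → 5). Not NE.
(Safe, Moonshot): Lab A can switch to Risky (10 → 11). Not NE.
(Incremental, Novel): Lab A can switch to Safe (6 → 11). Not NE.
(Incremental, Risky): Lab A can switch to Safe (4 → 9). Not NE.
(Incremental, Moonshot): Lab A can switch to Safe (7 → 10). Not NE.
(Novel, Novel): Lab A can switch to Safe (8 → 11). Not NE.
(Novel, Risky): Lab A can switch to Safe (3 → 9). Not NE.
(Novel, Moonshot): Lab A can switch to Safe (1 → 10). Not NE.
(Risky, Novel): Lab B can switch to Risky (1 → 11). Not NE.
(Risky, Risky): Lab A can switch to Safe (6 → 9). Not NE.
(Risky, Moonshot): Lab B can switch to Risky (10 → 11). Not NE.

No pure-strategy Nash equilibrium.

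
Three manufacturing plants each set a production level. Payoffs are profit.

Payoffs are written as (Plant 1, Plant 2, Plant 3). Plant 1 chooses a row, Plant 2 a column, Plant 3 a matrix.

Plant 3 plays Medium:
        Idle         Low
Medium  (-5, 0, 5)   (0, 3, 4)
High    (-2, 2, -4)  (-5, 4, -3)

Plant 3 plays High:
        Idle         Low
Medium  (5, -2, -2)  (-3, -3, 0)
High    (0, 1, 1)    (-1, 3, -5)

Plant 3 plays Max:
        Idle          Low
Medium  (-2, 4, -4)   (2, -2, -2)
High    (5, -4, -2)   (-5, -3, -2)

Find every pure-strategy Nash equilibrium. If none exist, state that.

(Medium, Low, Medium)

Plant 1 against (Idle, Medium): payoffs -5, -2 → best response High.
Plant 1 against (Idle, High): payoffs 5, 0 → best response Medium.
Plant 1 against (Idle, Max): payoffs -2, 5 → best response High.
Plant 1 against (Low, Medium): payoffs 0, -5 → best response Medium.
Plant 1 against (Low, High): payoffs -3, -1 → best response High.
Plant 1 against (Low, Max): payoffs 2, -5 → best response Medium.
Plant 2 against (Medium, Medium): payoffs 0, 3 → best response Low.
Plant 2 against (Medium, High): payoffs -2, -3 → best response Idle.
Plant 2 against (Medium, Max): payoffs 4, -2 → best response Idle.
Plant 2 against (High, Medium): payoffs 2, 4 → best response Low.
Plant 2 against (High, High): payoffs 1, 3 → best response Low.
Plant 2 against (High, Max): payoffs -4, -3 → best response Low.
Plant 3 against (Medium, Idle): payoffs 5, -2, -4 → best response Medium.
Plant 3 against (Medium, Low): payoffs 4, 0, -2 → best response Medium.
Plant 3 against (High, Idle): payoffs -4, 1, -2 → best response High.
Plant 3 against (High, Low): payoffs -3, -5, -2 → best response Max.
Mutual best responses: (Medium, Low, Medium).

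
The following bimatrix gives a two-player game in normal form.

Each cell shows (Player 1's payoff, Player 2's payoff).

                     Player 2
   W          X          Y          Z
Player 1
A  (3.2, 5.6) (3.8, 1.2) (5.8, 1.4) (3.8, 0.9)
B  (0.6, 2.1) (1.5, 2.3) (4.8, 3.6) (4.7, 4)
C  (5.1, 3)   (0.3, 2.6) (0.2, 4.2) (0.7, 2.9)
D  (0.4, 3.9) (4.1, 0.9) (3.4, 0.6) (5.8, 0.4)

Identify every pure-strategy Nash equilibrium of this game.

This game has no pure Nash equilibrium.

Mark each player's best response to every combination of opponents' strategies; a profile where every player is best-responding is a pure Nash equilibrium.
Player 1 against W: payoffs 3.2, 0.6, 5.1, 0.4 → best response C.
Player 1 against X: payoffs 3.8, 1.5, 0.3, 4.1 → best response D.
Player 1 against Y: payoffs 5.8, 4.8, 0.2, 3.4 → best response A.
Player 1 against Z: payoffs 3.8, 4.7, 0.7, 5.8 → best response D.
Player 2 against A: payoffs 5.6, 1.2, 1.4, 0.9 → best response W.
Player 2 against B: payoffs 2.1, 2.3, 3.6, 4 → best response Z.
Player 2 against C: payoffs 3, 2.6, 4.2, 2.9 → best response Y.
Player 2 against D: payoffs 3.9, 0.9, 0.6, 0.4 → best response W.
No profile is a mutual best response for all players.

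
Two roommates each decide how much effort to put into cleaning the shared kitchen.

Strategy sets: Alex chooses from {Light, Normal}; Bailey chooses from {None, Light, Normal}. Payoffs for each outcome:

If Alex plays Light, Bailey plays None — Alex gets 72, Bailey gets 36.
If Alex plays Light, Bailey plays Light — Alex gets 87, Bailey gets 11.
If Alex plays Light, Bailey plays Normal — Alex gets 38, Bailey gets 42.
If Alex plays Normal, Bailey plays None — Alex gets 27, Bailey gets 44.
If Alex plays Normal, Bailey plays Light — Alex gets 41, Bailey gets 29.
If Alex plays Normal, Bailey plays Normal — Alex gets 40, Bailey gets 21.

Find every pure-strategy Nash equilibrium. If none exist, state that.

No pure-strategy Nash equilibrium.

Alex against None: payoffs 72, 27 → best response Light.
Alex against Light: payoffs 87, 41 → best response Light.
Alex against Normal: payoffs 38, 40 → best response Normal.
Bailey against Light: payoffs 36, 11, 42 → best response Normal.
Bailey against Normal: payoffs 44, 29, 21 → best response None.
No profile is a mutual best response for all players.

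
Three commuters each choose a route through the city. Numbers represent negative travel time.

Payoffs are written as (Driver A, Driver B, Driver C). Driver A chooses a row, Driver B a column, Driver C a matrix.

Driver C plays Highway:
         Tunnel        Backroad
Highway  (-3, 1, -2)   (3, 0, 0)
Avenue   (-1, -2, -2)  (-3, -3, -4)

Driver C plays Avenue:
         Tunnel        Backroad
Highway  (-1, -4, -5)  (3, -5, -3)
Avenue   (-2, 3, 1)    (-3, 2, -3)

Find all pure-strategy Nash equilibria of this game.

Driver A against (Tunnel, Highway): payoffs -3, -1 → best response Avenue.
Driver A against (Tunnel, Avenue): payoffs -1, -2 → best response Highway.
Driver A against (Backroad, Highway): payoffs 3, -3 → best response Highway.
Driver A against (Backroad, Avenue): payoffs 3, -3 → best response Highway.
Driver B against (Highway, Highway): payoffs 1, 0 → best response Tunnel.
Driver B against (Highway, Avenue): payoffs -4, -5 → best response Tunnel.
Driver B against (Avenue, Highway): payoffs -2, -3 → best response Tunnel.
Driver B against (Avenue, Avenue): payoffs 3, 2 → best response Tunnel.
Driver C against (Highway, Tunnel): payoffs -2, -5 → best response Highway.
Driver C against (Highway, Backroad): payoffs 0, -3 → best response Highway.
Driver C against (Avenue, Tunnel): payoffs -2, 1 → best response Avenue.
Driver C against (Avenue, Backroad): payoffs -4, -3 → best response Avenue.
No profile is a mutual best response for all players.

There is no pure-strategy Nash equilibrium.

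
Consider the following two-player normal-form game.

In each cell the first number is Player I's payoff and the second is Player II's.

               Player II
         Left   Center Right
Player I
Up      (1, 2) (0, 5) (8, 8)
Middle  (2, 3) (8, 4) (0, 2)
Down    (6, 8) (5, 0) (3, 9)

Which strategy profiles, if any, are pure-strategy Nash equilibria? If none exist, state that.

(Up, Left): Player I can switch to Middle (1 → 2). Not NE.
(Up, Center): Player I can switch to Middle (0 → 8). Not NE.
(Up, Right): Player I gets 8, best alternative 3; Player II gets 8, best alternative 5. No profitable deviation — NE.
(Middle, Left): Player I can switch to Down (2 → 6). Not NE.
(Middle, Center): Player I gets 8, best alternative 5; Player II gets 4, best alternative 3. No profitable deviation — NE.
(Middle, Right): Player I can switch to Up (0 → 8). Not NE.
(Down, Left): Player II can switch to Right (8 → 9). Not NE.
(Down, Center): Player I can switch to Middle (5 → 8). Not NE.
(Down, Right): Player I can switch to Up (3 → 8). Not NE.

Pure-strategy Nash equilibria: (Up, Right) and (Middle, Center)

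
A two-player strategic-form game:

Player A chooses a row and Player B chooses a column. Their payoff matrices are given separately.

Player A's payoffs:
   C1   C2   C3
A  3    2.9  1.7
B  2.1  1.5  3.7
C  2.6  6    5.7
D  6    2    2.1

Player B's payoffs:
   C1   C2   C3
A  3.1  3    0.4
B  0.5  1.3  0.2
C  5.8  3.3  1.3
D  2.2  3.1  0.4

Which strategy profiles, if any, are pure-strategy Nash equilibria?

Player A against C1: payoffs 3, 2.1, 2.6, 6 → best response D.
Player A against C2: payoffs 2.9, 1.5, 6, 2 → best response C.
Player A against C3: payoffs 1.7, 3.7, 5.7, 2.1 → best response C.
Player B against A: payoffs 3.1, 3, 0.4 → best response C1.
Player B against B: payoffs 0.5, 1.3, 0.2 → best response C2.
Player B against C: payoffs 5.8, 3.3, 1.3 → best response C1.
Player B against D: payoffs 2.2, 3.1, 0.4 → best response C2.
No profile is a mutual best response for all players.

No pure-strategy Nash equilibrium.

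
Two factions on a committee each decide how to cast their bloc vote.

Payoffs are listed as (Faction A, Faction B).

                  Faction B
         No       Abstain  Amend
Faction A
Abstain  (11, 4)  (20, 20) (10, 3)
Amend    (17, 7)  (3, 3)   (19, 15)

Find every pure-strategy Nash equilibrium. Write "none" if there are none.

The pure Nash equilibria are (Abstain, Abstain); (Amend, Amend).

Faction A against No: payoffs 11, 17 → best response Amend.
Faction A against Abstain: payoffs 20, 3 → best response Abstain.
Faction A against Amend: payoffs 10, 19 → best response Amend.
Faction B against Abstain: payoffs 4, 20, 3 → best response Abstain.
Faction B against Amend: payoffs 7, 3, 15 → best response Amend.
Mutual best responses: (Abstain, Abstain); (Amend, Amend).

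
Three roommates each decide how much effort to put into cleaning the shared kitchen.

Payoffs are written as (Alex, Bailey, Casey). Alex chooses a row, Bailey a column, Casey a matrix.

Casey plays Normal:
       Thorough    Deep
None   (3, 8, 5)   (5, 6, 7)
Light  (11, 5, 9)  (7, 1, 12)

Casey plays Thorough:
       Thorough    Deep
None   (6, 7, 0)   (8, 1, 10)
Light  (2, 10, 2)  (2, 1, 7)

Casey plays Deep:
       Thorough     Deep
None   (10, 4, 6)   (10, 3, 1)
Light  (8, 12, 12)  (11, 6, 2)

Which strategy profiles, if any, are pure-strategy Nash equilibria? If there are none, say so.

Pure NE: (None, Thorough, Deep)

For each strategy profile, look for a profitable unilateral deviation.
(None, Thorough, Normal): Alex can switch to Light (3 → 11). Not NE.
(None, Thorough, Thorough): Casey can switch to Normal (0 → 5). Not NE.
(None, Thorough, Deep): Alex gets 10, best alternative 8; Bailey gets 4, best alternative 3; Casey gets 6, best alternative 5. No profitable deviation — NE.
(None, Deep, Normal): Alex can switch to Light (5 → 7). Not NE.
(None, Deep, Thorough): Bailey can switch to Thorough (1 → 7). Not NE.
(None, Deep, Deep): Alex can switch to Light (10 → 11). Not NE.
(Light, Thorough, Normal): Casey can switch to Deep (9 → 12). Not NE.
(The remaining 5 profiles each have a profitable deviation by the same check.)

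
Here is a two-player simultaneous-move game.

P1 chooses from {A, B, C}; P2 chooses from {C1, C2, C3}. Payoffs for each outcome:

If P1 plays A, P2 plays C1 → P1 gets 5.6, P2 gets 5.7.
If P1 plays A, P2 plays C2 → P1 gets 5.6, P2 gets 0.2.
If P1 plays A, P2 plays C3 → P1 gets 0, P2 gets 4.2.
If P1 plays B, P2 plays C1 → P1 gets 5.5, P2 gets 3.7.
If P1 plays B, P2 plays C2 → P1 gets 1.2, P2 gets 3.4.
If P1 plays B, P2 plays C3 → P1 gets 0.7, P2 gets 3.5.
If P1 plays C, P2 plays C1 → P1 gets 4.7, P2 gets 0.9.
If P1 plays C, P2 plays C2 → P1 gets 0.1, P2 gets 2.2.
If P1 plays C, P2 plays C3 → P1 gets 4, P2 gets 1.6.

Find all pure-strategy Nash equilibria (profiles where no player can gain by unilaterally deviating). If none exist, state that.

P1 against C1: payoffs 5.6, 5.5, 4.7 → best response A.
P1 against C2: payoffs 5.6, 1.2, 0.1 → best response A.
P1 against C3: payoffs 0, 0.7, 4 → best response C.
P2 against A: payoffs 5.7, 0.2, 4.2 → best response C1.
P2 against B: payoffs 3.7, 3.4, 3.5 → best response C1.
P2 against C: payoffs 0.9, 2.2, 1.6 → best response C2.
Mutual best responses: (A, C1).

(A, C1)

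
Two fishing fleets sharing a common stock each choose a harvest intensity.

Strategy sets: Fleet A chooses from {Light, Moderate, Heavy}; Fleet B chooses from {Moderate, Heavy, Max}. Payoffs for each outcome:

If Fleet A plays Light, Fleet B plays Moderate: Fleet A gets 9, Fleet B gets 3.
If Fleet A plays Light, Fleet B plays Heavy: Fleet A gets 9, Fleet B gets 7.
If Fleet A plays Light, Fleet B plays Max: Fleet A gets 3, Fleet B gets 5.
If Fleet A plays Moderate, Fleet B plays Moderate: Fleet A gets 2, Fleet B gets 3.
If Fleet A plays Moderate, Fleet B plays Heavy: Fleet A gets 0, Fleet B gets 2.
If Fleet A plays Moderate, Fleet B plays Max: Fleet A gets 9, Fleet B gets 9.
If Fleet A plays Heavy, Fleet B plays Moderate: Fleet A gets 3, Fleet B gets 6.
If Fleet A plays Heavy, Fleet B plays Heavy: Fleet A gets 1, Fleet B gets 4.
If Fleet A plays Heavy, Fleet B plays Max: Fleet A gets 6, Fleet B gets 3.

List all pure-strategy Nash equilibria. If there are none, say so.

(Light, Moderate): Fleet B can switch to Heavy (3 → 7). Not NE.
(Light, Heavy): Fleet A gets 9, best alternative 1; Fleet B gets 7, best alternative 5. No profitable deviation — NE.
(Light, Max): Fleet A can switch to Moderate (3 → 9). Not NE.
(Moderate, Moderate): Fleet A can switch to Light (2 → 9). Not NE.
(Moderate, Heavy): Fleet A can switch to Light (0 → 9). Not NE.
(Moderate, Max): Fleet A gets 9, best alternative 6; Fleet B gets 9, best alternative 3. No profitable deviation — NE.
(Heavy, Moderate): Fleet A can switch to Light (3 → 9). Not NE.
(Heavy, Heavy): Fleet A can switch to Light (1 → 9). Not NE.
(The remaining 1 profile has a profitable deviation by the same check.)

(Light, Heavy), (Moderate, Max)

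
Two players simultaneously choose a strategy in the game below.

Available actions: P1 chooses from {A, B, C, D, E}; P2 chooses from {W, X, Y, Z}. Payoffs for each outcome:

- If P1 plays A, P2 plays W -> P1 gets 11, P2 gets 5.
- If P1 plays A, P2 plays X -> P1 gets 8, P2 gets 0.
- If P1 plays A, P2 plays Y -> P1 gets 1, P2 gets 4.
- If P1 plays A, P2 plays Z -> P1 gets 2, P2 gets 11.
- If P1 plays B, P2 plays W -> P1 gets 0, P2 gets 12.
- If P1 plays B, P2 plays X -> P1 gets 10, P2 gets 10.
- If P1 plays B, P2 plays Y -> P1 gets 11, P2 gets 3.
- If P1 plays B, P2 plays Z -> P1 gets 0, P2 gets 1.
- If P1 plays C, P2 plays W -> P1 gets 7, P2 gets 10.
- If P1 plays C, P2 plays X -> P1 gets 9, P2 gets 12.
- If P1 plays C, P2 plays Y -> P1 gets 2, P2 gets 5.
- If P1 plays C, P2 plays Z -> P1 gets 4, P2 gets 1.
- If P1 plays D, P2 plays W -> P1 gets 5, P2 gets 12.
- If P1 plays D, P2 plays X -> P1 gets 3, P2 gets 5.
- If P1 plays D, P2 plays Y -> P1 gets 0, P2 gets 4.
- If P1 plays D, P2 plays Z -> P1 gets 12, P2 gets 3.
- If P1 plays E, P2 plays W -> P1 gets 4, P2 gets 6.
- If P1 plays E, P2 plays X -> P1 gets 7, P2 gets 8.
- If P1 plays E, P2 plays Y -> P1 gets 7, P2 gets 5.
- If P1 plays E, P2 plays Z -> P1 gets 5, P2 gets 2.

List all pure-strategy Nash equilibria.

none

(A, W): P2 can switch to Z (5 → 11). Not NE.
(A, X): P1 can switch to B (8 → 10). Not NE.
(A, Y): P1 can switch to B (1 → 11). Not NE.
(A, Z): P1 can switch to C (2 → 4). Not NE.
(B, W): P1 can switch to A (0 → 11). Not NE.
(B, X): P2 can switch to W (10 → 12). Not NE.
(B, Y): P2 can switch to W (3 → 12). Not NE.
(B, Z): P1 can switch to A (0 → 2). Not NE.
(The remaining 12 profiles each have a profitable deviation by the same check.)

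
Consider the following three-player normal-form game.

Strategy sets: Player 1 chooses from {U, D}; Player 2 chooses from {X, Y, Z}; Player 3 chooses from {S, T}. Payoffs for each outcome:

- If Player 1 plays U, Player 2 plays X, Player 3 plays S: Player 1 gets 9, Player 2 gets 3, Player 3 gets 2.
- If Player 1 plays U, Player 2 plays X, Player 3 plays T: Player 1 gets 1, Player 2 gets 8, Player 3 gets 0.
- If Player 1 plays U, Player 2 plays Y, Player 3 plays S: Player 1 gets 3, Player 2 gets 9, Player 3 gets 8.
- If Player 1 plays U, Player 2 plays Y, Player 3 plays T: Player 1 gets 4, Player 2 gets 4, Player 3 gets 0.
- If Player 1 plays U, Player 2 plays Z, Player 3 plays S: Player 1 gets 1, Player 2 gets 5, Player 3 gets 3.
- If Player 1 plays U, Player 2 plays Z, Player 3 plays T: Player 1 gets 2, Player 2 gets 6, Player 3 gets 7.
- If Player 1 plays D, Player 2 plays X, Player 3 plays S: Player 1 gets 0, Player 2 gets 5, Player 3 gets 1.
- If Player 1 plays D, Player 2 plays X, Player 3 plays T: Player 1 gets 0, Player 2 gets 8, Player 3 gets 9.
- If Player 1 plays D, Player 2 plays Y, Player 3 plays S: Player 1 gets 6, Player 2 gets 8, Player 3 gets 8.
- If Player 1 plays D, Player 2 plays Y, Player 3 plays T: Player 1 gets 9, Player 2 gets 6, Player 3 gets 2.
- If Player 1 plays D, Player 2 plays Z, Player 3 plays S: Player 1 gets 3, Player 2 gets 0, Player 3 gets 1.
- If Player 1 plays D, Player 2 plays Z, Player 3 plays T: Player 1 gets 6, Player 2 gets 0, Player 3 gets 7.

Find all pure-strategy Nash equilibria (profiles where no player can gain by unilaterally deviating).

The unique pure-strategy Nash equilibrium is (D, Y, S).

For each player, find the best response to each opponent profile; mutual best responses are the pure NE.
Player 1 against (X, S): payoffs 9, 0 → best response U.
Player 1 against (X, T): payoffs 1, 0 → best response U.
Player 1 against (Y, S): payoffs 3, 6 → best response D.
Player 1 against (Y, T): payoffs 4, 9 → best response D.
Player 1 against (Z, S): payoffs 1, 3 → best response D.
Player 1 against (Z, T): payoffs 2, 6 → best response D.
Player 2 against (U, S): payoffs 3, 9, 5 → best response Y.
Player 2 against (U, T): payoffs 8, 4, 6 → best response X.
Player 2 against (D, S): payoffs 5, 8, 0 → best response Y.
Player 2 against (D, T): payoffs 8, 6, 0 → best response X.
Player 3 against (U, X): payoffs 2, 0 → best response S.
Player 3 against (U, Y): payoffs 8, 0 → best response S.
Player 3 against (U, Z): payoffs 3, 7 → best response T.
Player 3 against (D, X): payoffs 1, 9 → best response T.
Player 3 against (D, Y): payoffs 8, 2 → best response S.
Player 3 against (D, Z): payoffs 1, 7 → best response T.
Mutual best responses: (D, Y, S).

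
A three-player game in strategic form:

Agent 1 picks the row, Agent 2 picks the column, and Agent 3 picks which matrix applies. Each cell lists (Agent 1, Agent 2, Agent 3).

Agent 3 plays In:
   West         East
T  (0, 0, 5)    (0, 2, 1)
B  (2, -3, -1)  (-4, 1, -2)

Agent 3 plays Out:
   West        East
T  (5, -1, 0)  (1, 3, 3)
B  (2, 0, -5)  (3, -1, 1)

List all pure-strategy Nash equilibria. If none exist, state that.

none

(T, West, In): Agent 1 can switch to B (0 → 2). Not NE.
(T, West, Out): Agent 2 can switch to East (-1 → 3). Not NE.
(T, East, In): Agent 3 can switch to Out (1 → 3). Not NE.
(T, East, Out): Agent 1 can switch to B (1 → 3). Not NE.
(B, West, In): Agent 2 can switch to East (-3 → 1). Not NE.
(B, West, Out): Agent 1 can switch to T (2 → 5). Not NE.
(B, East, In): Agent 1 can switch to T (-4 → 0). Not NE.
(B, East, Out): Agent 2 can switch to West (-1 → 0). Not NE.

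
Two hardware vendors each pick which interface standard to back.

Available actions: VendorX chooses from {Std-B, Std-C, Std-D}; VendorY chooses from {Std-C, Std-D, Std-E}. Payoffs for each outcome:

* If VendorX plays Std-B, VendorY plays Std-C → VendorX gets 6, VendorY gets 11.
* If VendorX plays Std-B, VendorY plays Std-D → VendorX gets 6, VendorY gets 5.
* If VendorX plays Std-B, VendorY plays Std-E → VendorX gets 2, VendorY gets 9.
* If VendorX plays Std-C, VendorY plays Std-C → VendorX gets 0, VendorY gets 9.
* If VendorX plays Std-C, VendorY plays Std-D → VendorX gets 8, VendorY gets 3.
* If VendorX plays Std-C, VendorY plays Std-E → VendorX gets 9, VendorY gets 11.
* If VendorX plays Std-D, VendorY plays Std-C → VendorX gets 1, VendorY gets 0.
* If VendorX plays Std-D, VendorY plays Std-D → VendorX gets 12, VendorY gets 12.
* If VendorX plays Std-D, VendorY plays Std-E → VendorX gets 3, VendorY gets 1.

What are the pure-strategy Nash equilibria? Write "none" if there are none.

(Std-B, Std-C), (Std-C, Std-E), (Std-D, Std-D)

For each player, find the best response to each opponent profile; mutual best responses are the pure NE.
VendorX against Std-C: payoffs 6, 0, 1 → best response Std-B.
VendorX against Std-D: payoffs 6, 8, 12 → best response Std-D.
VendorX against Std-E: payoffs 2, 9, 3 → best response Std-C.
VendorY against Std-B: payoffs 11, 5, 9 → best response Std-C.
VendorY against Std-C: payoffs 9, 3, 11 → best response Std-E.
VendorY against Std-D: payoffs 0, 12, 1 → best response Std-D.
Mutual best responses: (Std-B, Std-C); (Std-C, Std-E); (Std-D, Std-D).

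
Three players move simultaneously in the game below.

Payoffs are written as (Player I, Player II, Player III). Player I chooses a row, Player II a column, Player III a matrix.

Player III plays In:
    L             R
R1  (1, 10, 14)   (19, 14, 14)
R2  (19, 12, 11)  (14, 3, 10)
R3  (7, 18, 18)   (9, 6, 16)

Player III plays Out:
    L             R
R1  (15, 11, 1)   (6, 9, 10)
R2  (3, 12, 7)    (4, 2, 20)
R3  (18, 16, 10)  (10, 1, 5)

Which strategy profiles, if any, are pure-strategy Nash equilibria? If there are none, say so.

(R1, R, In), (R2, L, In)

Player I against (L, In): payoffs 1, 19, 7 → best response R2.
Player I against (L, Out): payoffs 15, 3, 18 → best response R3.
Player I against (R, In): payoffs 19, 14, 9 → best response R1.
Player I against (R, Out): payoffs 6, 4, 10 → best response R3.
Player II against (R1, In): payoffs 10, 14 → best response R.
Player II against (R1, Out): payoffs 11, 9 → best response L.
Player II against (R2, In): payoffs 12, 3 → best response L.
Player II against (R2, Out): payoffs 12, 2 → best response L.
Player II against (R3, In): payoffs 18, 6 → best response L.
Player II against (R3, Out): payoffs 16, 1 → best response L.
Player III against (R1, L): payoffs 14, 1 → best response In.
Player III against (R1, R): payoffs 14, 10 → best response In.
Player III against (R2, L): payoffs 11, 7 → best response In.
Player III against (R2, R): payoffs 10, 20 → best response Out.
Player III against (R3, L): payoffs 18, 10 → best response In.
Player III against (R3, R): payoffs 16, 5 → best response In.
Mutual best responses: (R1, R, In); (R2, L, In).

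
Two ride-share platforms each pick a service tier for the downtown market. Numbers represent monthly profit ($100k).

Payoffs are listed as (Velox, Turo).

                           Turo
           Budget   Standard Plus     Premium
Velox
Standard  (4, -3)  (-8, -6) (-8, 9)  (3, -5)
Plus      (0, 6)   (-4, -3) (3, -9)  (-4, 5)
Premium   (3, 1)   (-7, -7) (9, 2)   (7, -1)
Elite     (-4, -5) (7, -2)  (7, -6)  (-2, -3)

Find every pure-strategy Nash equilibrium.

(Premium, Plus), (Elite, Standard)

Check each profile: it is a Nash equilibrium iff no player can strictly gain by switching unilaterally.
(Standard, Budget): Turo can switch to Plus (-3 → 9). Not NE.
(Standard, Standard): Velox can switch to Plus (-8 → -4). Not NE.
(Standard, Plus): Velox can switch to Plus (-8 → 3). Not NE.
(Standard, Premium): Velox can switch to Premium (3 → 7). Not NE.
(Plus, Budget): Velox can switch to Standard (0 → 4). Not NE.
(Plus, Standard): Velox can switch to Elite (-4 → 7). Not NE.
(Plus, Plus): Velox can switch to Premium (3 → 9). Not NE.
(Plus, Premium): Velox can switch to Standard (-4 → 3). Not NE.
(Premium, Plus): Velox gets 9, best alternative 7; Turo gets 2, best alternative 1. No profitable deviation — NE.
(Elite, Standard): Velox gets 7, best alternative -4; Turo gets -2, best alternative -3. No profitable deviation — NE.
(The remaining 6 profiles each have a profitable deviation by the same check.)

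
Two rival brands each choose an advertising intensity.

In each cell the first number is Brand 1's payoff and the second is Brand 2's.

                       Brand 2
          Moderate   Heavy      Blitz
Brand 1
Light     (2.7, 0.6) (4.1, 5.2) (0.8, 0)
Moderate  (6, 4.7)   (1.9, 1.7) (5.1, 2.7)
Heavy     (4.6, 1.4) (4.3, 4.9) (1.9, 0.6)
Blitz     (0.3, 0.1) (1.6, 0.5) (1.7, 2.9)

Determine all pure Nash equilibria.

For each player, find the best response to each opponent profile; mutual best responses are the pure NE.
Brand 1 against Moderate: payoffs 2.7, 6, 4.6, 0.3 → best response Moderate.
Brand 1 against Heavy: payoffs 4.1, 1.9, 4.3, 1.6 → best response Heavy.
Brand 1 against Blitz: payoffs 0.8, 5.1, 1.9, 1.7 → best response Moderate.
Brand 2 against Light: payoffs 0.6, 5.2, 0 → best response Heavy.
Brand 2 against Moderate: payoffs 4.7, 1.7, 2.7 → best response Moderate.
Brand 2 against Heavy: payoffs 1.4, 4.9, 0.6 → best response Heavy.
Brand 2 against Blitz: payoffs 0.1, 0.5, 2.9 → best response Blitz.
Mutual best responses: (Moderate, Moderate); (Heavy, Heavy).

The pure Nash equilibria are (Moderate, Moderate); (Heavy, Heavy).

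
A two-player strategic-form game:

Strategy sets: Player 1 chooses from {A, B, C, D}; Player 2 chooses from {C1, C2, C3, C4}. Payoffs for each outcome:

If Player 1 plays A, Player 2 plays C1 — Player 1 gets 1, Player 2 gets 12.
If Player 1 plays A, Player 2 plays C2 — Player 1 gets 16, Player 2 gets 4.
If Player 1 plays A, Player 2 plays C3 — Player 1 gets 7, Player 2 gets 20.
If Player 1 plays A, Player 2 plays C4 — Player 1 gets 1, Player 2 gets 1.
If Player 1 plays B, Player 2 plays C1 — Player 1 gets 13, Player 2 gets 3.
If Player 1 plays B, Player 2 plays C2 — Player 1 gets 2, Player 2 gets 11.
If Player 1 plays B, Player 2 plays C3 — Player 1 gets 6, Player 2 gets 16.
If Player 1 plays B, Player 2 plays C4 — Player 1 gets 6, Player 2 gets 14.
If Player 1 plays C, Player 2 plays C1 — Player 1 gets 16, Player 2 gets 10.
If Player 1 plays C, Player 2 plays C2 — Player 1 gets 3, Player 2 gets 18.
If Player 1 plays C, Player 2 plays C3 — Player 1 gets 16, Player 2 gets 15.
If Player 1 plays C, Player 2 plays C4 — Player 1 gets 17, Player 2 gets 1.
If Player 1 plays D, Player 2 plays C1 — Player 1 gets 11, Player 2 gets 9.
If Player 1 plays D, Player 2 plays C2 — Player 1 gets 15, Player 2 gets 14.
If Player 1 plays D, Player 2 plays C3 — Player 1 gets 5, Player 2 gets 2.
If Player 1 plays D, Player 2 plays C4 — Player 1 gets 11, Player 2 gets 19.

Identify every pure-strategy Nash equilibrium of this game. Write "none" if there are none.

none

For each strategy profile, look for a profitable unilateral deviation.
(A, C1): Player 1 can switch to B (1 → 13). Not NE.
(A, C2): Player 2 can switch to C1 (4 → 12). Not NE.
(A, C3): Player 1 can switch to C (7 → 16). Not NE.
(A, C4): Player 1 can switch to B (1 → 6). Not NE.
(B, C1): Player 1 can switch to C (13 → 16). Not NE.
(B, C2): Player 1 can switch to A (2 → 16). Not NE.
(B, C3): Player 1 can switch to A (6 → 7). Not NE.
(B, C4): Player 1 can switch to C (6 → 17). Not NE.
(C, C1): Player 2 can switch to C2 (10 → 18). Not NE.
(C, C2): Player 1 can switch to A (3 → 16). Not NE.
(The remaining 6 profiles each have a profitable deviation by the same check.)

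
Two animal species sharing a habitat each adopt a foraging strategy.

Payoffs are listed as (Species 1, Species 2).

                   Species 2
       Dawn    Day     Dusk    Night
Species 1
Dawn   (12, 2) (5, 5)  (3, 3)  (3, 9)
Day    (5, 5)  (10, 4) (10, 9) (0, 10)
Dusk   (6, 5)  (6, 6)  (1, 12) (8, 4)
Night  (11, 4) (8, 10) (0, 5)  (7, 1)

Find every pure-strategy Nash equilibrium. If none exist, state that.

Species 1 against Dawn: payoffs 12, 5, 6, 11 → best response Dawn.
Species 1 against Day: payoffs 5, 10, 6, 8 → best response Day.
Species 1 against Dusk: payoffs 3, 10, 1, 0 → best response Day.
Species 1 against Night: payoffs 3, 0, 8, 7 → best response Dusk.
Species 2 against Dawn: payoffs 2, 5, 3, 9 → best response Night.
Species 2 against Day: payoffs 5, 4, 9, 10 → best response Night.
Species 2 against Dusk: payoffs 5, 6, 12, 4 → best response Dusk.
Species 2 against Night: payoffs 4, 10, 5, 1 → best response Day.
No profile is a mutual best response for all players.

No pure-strategy Nash equilibrium.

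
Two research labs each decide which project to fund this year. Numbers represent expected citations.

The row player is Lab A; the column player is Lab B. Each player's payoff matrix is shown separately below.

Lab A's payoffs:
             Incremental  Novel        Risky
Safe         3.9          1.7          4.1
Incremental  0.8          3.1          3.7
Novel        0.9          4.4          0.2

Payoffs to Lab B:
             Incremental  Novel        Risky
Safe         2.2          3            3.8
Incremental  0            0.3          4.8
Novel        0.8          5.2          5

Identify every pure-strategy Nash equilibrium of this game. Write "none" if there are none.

Lab A against Incremental: payoffs 3.9, 0.8, 0.9 → best response Safe.
Lab A against Novel: payoffs 1.7, 3.1, 4.4 → best response Novel.
Lab A against Risky: payoffs 4.1, 3.7, 0.2 → best response Safe.
Lab B against Safe: payoffs 2.2, 3, 3.8 → best response Risky.
Lab B against Incremental: payoffs 0, 0.3, 4.8 → best response Risky.
Lab B against Novel: payoffs 0.8, 5.2, 5 → best response Novel.
Mutual best responses: (Safe, Risky); (Novel, Novel).

The pure Nash equilibria are (Safe, Risky); (Novel, Novel).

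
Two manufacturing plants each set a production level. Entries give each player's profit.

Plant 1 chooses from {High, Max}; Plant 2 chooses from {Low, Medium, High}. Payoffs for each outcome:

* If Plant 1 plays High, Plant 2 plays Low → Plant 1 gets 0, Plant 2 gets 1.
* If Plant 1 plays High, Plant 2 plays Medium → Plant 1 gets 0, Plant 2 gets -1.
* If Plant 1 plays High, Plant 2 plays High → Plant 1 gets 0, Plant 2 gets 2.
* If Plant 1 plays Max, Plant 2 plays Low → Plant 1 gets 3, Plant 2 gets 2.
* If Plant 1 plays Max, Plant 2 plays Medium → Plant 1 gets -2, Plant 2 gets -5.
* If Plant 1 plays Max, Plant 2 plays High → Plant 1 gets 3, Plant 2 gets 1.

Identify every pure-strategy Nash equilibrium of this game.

Pure NE: (Max, Low)

(High, Low): Plant 1 can switch to Max (0 → 3). Not NE.
(High, Medium): Plant 2 can switch to Low (-1 → 1). Not NE.
(High, High): Plant 1 can switch to Max (0 → 3). Not NE.
(Max, Low): Plant 1 gets 3, best alternative 0; Plant 2 gets 2, best alternative 1. No profitable deviation — NE.
(Max, Medium): Plant 1 can switch to High (-2 → 0). Not NE.
(Max, High): Plant 2 can switch to Low (1 → 2). Not NE.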